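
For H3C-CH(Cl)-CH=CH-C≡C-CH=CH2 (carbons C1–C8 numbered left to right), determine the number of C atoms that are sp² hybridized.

4

C1: sp3
C2: sp3
C3: sp2 ✓
C4: sp2 ✓
C5: sp
C6: sp
C7: sp2 ✓
C8: sp2 ✓
C3, C4, C7, C8 → 4 sp2 carbons.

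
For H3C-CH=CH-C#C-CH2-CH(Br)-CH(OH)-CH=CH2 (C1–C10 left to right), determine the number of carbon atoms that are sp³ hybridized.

C1: sp3 ✓
C2: sp2
C3: sp2
C4: sp
C5: sp
C6: sp3 ✓
C7: sp3 ✓
C8: sp3 ✓
C9: sp2
C10: sp2
C1, C6, C7, C8 → 4 sp3 carbons.

4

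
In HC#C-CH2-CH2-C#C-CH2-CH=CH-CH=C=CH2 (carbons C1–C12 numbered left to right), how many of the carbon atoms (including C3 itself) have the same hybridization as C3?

C3 is sp3 (only σ bonds).
C1: sp
C2: sp
C3: sp3 ✓
C4: sp3 ✓
C5: sp
C6: sp
C7: sp3 ✓
C8: sp2
C9: sp2
C10: sp2
C11: sp
C12: sp2
3 carbons are sp3.

3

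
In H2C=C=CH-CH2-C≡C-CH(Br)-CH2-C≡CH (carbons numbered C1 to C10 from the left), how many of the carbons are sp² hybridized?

C1: sp2 ✓
C2: sp
C3: sp2 ✓
C4: sp3
C5: sp
C6: sp
C7: sp3
C8: sp3
C9: sp
C10: sp
C1, C3 → 2 sp2 carbons.

2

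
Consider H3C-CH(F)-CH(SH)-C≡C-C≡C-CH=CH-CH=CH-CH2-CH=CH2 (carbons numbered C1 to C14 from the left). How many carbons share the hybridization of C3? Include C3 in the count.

4

C3 is sp3 (only σ bonds).
C1: sp3 ✓
C2: sp3 ✓
C3: sp3 ✓
C4: sp
C5: sp
C6: sp
C7: sp
C8: sp2
C9: sp2
C10: sp2
C11: sp2
C12: sp3 ✓
C13: sp2
C14: sp2
4 carbons are sp3.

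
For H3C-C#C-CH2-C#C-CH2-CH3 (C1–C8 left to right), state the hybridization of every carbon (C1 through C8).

C1 is sp3: 4 σ bonds, 4 electron-density regions.
C2: 2 σ bonds, plus two π bonds — 2 electron domains, sp.
C3: 2 σ bonds, plus two π bonds; 2 regions of electron density → sp.
C4 is sp3: 4 σ bonds, 4 electron-density regions.
C5 is sp: 2 σ bonds, plus two π bonds, 2 electron-density regions.
C6 — 2 σ bonds, plus two π bonds. Steric number 2, so sp.
C7: 4 σ bonds — 4 electron domains, sp3.
C8 is sp3: 4 σ bonds, 4 electron-density regions.

C1 sp3, C2 sp, C3 sp, C4 sp3, C5 sp, C6 sp, C7 sp3, C8 sp3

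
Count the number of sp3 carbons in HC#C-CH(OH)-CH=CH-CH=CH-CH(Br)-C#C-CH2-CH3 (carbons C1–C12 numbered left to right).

C1: sp
C2: sp
C3: sp3 ✓
C4: sp2
C5: sp2
C6: sp2
C7: sp2
C8: sp3 ✓
C9: sp
C10: sp
C11: sp3 ✓
C12: sp3 ✓
C3, C8, C11, C12 → 4 sp3 carbons.

4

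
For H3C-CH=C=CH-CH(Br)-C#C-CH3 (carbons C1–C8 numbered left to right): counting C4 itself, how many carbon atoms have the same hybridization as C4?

2

C4 is sp2 (one π bond).
C1: sp3
C2: sp2 ✓
C3: sp
C4: sp2 ✓
C5: sp3
C6: sp
C7: sp
C8: sp3
2 carbons are sp2.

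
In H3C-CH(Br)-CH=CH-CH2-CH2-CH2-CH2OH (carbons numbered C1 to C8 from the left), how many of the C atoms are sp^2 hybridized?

2

C1: sp3
C2: sp3
C3: sp2 ✓
C4: sp2 ✓
C5: sp3
C6: sp3
C7: sp3
C8: sp3
C3, C4 → 2 sp2 carbons.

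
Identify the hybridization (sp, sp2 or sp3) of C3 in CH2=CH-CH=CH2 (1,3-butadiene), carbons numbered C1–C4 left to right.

C3 is sp2: 3 σ bonds, plus one π bond, 3 electron-density regions.

sp^2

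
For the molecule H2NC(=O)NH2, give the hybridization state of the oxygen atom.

sp^2

The oxygen atom — 1 σ bond and 2 lone pairs, plus one π bond. Steric number 3, so sp2.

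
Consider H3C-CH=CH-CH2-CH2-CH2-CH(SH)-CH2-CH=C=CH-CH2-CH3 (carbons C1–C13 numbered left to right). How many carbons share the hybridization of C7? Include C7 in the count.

C7 is sp3 (only σ bonds).
C1: sp3 ✓
C2: sp2
C3: sp2
C4: sp3 ✓
C5: sp3 ✓
C6: sp3 ✓
C7: sp3 ✓
C8: sp3 ✓
C9: sp2
C10: sp
C11: sp2
C12: sp3 ✓
C13: sp3 ✓
8 carbons are sp3.

8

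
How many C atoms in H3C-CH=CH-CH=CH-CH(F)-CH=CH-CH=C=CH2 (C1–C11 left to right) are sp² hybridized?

C1: sp3
C2: sp2 ✓
C3: sp2 ✓
C4: sp2 ✓
C5: sp2 ✓
C6: sp3
C7: sp2 ✓
C8: sp2 ✓
C9: sp2 ✓
C10: sp
C11: sp2 ✓
C2, C3, C4, C5, C7, C8, C9, C11 → 8 sp2 carbons.

8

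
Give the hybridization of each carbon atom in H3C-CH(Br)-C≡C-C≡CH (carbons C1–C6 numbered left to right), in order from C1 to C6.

C1 sp3, C2 sp3, C3 sp, C4 sp, C5 sp, C6 sp

C1 — 4 σ bonds. Steric number 4, so sp3.
C2: 4 σ bonds — 4 electron domains, sp3.
C3 (2 σ bonds, plus two π bonds) has steric number 2: sp.
C4 (2 σ bonds, plus two π bonds) has steric number 2: sp.
C5 is sp: 2 σ bonds, plus two π bonds, 2 electron-density regions.
C6 is sp: 2 σ bonds, plus two π bonds, 2 electron-density regions.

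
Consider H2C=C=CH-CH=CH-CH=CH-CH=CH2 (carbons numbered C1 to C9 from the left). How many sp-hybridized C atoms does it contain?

C1: sp2
C2: sp ✓
C3: sp2
C4: sp2
C5: sp2
C6: sp2
C7: sp2
C8: sp2
C9: sp2
C2 → 1 sp carbon.

1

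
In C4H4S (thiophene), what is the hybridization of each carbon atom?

Each carbon atom: 3 σ bonds, plus one π bond; 3 regions of electron density → sp2.

sp2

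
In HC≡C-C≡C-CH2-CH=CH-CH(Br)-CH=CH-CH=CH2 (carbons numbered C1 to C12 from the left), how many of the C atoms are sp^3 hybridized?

C1: sp
C2: sp
C3: sp
C4: sp
C5: sp3 ✓
C6: sp2
C7: sp2
C8: sp3 ✓
C9: sp2
C10: sp2
C11: sp2
C12: sp2
C5, C8 → 2 sp3 carbons.

2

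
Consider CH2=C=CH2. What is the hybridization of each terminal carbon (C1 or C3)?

Each terminal carbon (C1 or C3) (3 σ bonds, plus one π bond) has steric number 3: sp2.

sp^2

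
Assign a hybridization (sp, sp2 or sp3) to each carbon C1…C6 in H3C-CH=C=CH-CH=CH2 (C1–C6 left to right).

C1 carries 4 σ bonds, giving a steric number of 4, so it is sp3.
C2: 3 σ bonds, plus one π bond; 3 regions of electron density → sp2.
C3: 2 σ bonds, plus two π bonds — 2 electron domains, sp.
C4 is sp2: 3 σ bonds, plus one π bond, 3 electron-density regions.
C5 — 3 σ bonds, plus one π bond. Steric number 3, so sp2.
C6 (3 σ bonds, plus one π bond) has steric number 3: sp2.

C1 sp3, C2 sp2, C3 sp, C4 sp2, C5 sp2, C6 sp2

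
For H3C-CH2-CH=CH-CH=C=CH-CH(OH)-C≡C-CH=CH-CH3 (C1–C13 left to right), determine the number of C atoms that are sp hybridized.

C1: sp3
C2: sp3
C3: sp2
C4: sp2
C5: sp2
C6: sp ✓
C7: sp2
C8: sp3
C9: sp ✓
C10: sp ✓
C11: sp2
C12: sp2
C13: sp3
C6, C9, C10 → 3 sp carbons.

3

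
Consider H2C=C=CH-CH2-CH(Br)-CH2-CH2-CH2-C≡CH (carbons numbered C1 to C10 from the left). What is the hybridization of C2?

sp

C2 is sp: 2 σ bonds, plus two π bonds, 2 electron-density regions.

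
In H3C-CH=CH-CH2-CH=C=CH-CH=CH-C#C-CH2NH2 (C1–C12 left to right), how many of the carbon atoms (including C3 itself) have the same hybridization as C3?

C3 is sp2 (one π bond).
C1: sp3
C2: sp2 ✓
C3: sp2 ✓
C4: sp3
C5: sp2 ✓
C6: sp
C7: sp2 ✓
C8: sp2 ✓
C9: sp2 ✓
C10: sp
C11: sp
C12: sp3
6 carbons are sp2.

6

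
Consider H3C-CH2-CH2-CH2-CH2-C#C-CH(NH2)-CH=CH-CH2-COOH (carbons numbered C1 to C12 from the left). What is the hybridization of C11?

C11 carries 4 σ bonds, giving a steric number of 4, so it is sp3.

sp³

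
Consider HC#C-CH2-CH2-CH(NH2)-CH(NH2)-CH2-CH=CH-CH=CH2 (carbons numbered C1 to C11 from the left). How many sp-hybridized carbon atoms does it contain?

C1: sp ✓
C2: sp ✓
C3: sp3
C4: sp3
C5: sp3
C6: sp3
C7: sp3
C8: sp2
C9: sp2
C10: sp2
C11: sp2
C1, C2 → 2 sp carbons.

2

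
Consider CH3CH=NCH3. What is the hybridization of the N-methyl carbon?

sp3

The N-methyl carbon is sp3: 4 σ bonds, 4 electron-density regions.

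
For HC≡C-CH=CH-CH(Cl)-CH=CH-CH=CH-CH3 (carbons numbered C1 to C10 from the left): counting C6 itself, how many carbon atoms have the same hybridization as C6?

6

C6 is sp2 (one π bond).
C1: sp
C2: sp
C3: sp2 ✓
C4: sp2 ✓
C5: sp3
C6: sp2 ✓
C7: sp2 ✓
C8: sp2 ✓
C9: sp2 ✓
C10: sp3
6 carbons are sp2.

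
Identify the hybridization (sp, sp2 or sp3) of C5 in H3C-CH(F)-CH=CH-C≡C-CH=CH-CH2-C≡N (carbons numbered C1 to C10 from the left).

sp

C5 is sp: 2 σ bonds, plus two π bonds, 2 electron-density regions.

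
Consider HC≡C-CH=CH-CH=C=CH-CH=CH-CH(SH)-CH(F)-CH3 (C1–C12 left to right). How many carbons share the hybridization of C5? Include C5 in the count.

C5 is sp2 (one π bond).
C1: sp
C2: sp
C3: sp2 ✓
C4: sp2 ✓
C5: sp2 ✓
C6: sp
C7: sp2 ✓
C8: sp2 ✓
C9: sp2 ✓
C10: sp3
C11: sp3
C12: sp3
6 carbons are sp2.

6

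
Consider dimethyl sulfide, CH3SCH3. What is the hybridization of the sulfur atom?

The sulfur atom (2 σ bonds and 2 lone pairs) has steric number 4: sp3.

sp³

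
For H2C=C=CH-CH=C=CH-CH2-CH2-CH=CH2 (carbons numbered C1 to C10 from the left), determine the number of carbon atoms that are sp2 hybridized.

6

C1: sp2 ✓
C2: sp
C3: sp2 ✓
C4: sp2 ✓
C5: sp
C6: sp2 ✓
C7: sp3
C8: sp3
C9: sp2 ✓
C10: sp2 ✓
C1, C3, C4, C6, C9, C10 → 6 sp2 carbons.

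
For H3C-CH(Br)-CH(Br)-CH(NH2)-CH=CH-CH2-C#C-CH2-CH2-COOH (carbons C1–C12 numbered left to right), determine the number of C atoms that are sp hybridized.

C1: sp3
C2: sp3
C3: sp3
C4: sp3
C5: sp2
C6: sp2
C7: sp3
C8: sp ✓
C9: sp ✓
C10: sp3
C11: sp3
C12: sp2
C8, C9 → 2 sp carbons.

2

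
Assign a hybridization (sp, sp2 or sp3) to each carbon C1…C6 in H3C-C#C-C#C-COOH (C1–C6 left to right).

C1 (4 σ bonds) has steric number 4: sp3.
C2 is sp: 2 σ bonds, plus two π bonds, 2 electron-density regions.
C3 has 2 σ bonds, plus two π bonds: steric number 2 → sp.
C4 — 2 σ bonds, plus two π bonds. Steric number 2, so sp.
C5: 2 σ bonds, plus two π bonds; 2 regions of electron density → sp.
C6: 3 σ bonds, plus one π bond — 3 electron domains, sp2.

C1 sp3, C2 sp, C3 sp, C4 sp, C5 sp, C6 sp2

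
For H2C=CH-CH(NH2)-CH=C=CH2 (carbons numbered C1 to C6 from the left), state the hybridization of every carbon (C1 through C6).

C1 sp2, C2 sp2, C3 sp3, C4 sp2, C5 sp, C6 sp2

C1 has 3 σ bonds, plus one π bond: steric number 3 → sp2.
C2 has 3 σ bonds, plus one π bond: steric number 3 → sp2.
C3 (4 σ bonds) has steric number 4: sp3.
C4 (3 σ bonds, plus one π bond) has steric number 3: sp2.
C5 is sp: 2 σ bonds, plus two π bonds, 2 electron-density regions.
C6: 3 σ bonds, plus one π bond — 3 electron domains, sp2.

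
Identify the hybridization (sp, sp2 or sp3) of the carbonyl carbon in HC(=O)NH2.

sp2

The carbonyl carbon is sp2: 3 σ bonds, plus one π bond, 3 electron-density regions.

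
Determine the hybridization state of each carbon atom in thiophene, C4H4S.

sp^2

Each carbon atom — 3 σ bonds, plus one π bond. Steric number 3, so sp2.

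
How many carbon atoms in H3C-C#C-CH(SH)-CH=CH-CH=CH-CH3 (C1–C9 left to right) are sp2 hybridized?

4

C1: sp3
C2: sp
C3: sp
C4: sp3
C5: sp2 ✓
C6: sp2 ✓
C7: sp2 ✓
C8: sp2 ✓
C9: sp3
C5, C6, C7, C8 → 4 sp2 carbons.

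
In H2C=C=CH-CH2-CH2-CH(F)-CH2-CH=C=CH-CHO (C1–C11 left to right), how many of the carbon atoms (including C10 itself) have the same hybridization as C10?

C10 is sp2 (one π bond).
C1: sp2 ✓
C2: sp
C3: sp2 ✓
C4: sp3
C5: sp3
C6: sp3
C7: sp3
C8: sp2 ✓
C9: sp
C10: sp2 ✓
C11: sp2 ✓
5 carbons are sp2.

5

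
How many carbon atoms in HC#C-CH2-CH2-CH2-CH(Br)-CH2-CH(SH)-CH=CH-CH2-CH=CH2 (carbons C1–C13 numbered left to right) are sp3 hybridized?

C1: sp
C2: sp
C3: sp3 ✓
C4: sp3 ✓
C5: sp3 ✓
C6: sp3 ✓
C7: sp3 ✓
C8: sp3 ✓
C9: sp2
C10: sp2
C11: sp3 ✓
C12: sp2
C13: sp2
C3, C4, C5, C6, C7, C8, C11 → 7 sp3 carbons.

7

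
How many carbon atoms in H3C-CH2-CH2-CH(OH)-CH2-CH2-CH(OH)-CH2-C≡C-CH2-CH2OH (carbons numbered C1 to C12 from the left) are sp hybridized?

2

C1: sp3
C2: sp3
C3: sp3
C4: sp3
C5: sp3
C6: sp3
C7: sp3
C8: sp3
C9: sp ✓
C10: sp ✓
C11: sp3
C12: sp3
C9, C10 → 2 sp carbons.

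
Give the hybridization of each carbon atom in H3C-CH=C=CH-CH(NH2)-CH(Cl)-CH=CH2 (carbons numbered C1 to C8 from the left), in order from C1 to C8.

C1 sp3, C2 sp2, C3 sp, C4 sp2, C5 sp3, C6 sp3, C7 sp2, C8 sp2

C1 carries 4 σ bonds, giving a steric number of 4, so it is sp3.
C2 carries 3 σ bonds, plus one π bond, giving a steric number of 3, so it is sp2.
C3: 2 σ bonds, plus two π bonds; 2 regions of electron density → sp.
C4 is sp2: 3 σ bonds, plus one π bond, 3 electron-density regions.
C5 carries 4 σ bonds, giving a steric number of 4, so it is sp3.
C6: 4 σ bonds; 4 regions of electron density → sp3.
C7 has 3 σ bonds, plus one π bond: steric number 3 → sp2.
C8 has 3 σ bonds, plus one π bond: steric number 3 → sp2.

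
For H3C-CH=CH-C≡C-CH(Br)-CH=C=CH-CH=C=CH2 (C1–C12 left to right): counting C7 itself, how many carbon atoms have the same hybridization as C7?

6

C7 is sp2 (one π bond).
C1: sp3
C2: sp2 ✓
C3: sp2 ✓
C4: sp
C5: sp
C6: sp3
C7: sp2 ✓
C8: sp
C9: sp2 ✓
C10: sp2 ✓
C11: sp
C12: sp2 ✓
6 carbons are sp2.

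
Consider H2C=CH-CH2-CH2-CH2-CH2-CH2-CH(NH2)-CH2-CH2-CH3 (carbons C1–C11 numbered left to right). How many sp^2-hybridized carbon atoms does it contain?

C1: sp2 ✓
C2: sp2 ✓
C3: sp3
C4: sp3
C5: sp3
C6: sp3
C7: sp3
C8: sp3
C9: sp3
C10: sp3
C11: sp3
C1, C2 → 2 sp2 carbons.

2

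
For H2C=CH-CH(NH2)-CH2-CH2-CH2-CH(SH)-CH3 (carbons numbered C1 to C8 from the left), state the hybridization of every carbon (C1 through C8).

C1 sp2, C2 sp2, C3 sp3, C4 sp3, C5 sp3, C6 sp3, C7 sp3, C8 sp3

C1 is sp2: 3 σ bonds, plus one π bond, 3 electron-density regions.
C2: 3 σ bonds, plus one π bond; 3 regions of electron density → sp2.
C3 has 4 σ bonds: steric number 4 → sp3.
C4 — 4 σ bonds. Steric number 4, so sp3.
C5 — 4 σ bonds. Steric number 4, so sp3.
C6 (4 σ bonds) has steric number 4: sp3.
C7 is sp3: 4 σ bonds, 4 electron-density regions.
C8 has 4 σ bonds: steric number 4 → sp3.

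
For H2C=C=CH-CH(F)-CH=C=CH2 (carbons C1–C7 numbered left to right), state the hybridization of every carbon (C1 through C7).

C1 is sp2: 3 σ bonds, plus one π bond, 3 electron-density regions.
C2 (2 σ bonds, plus two π bonds) has steric number 2: sp.
C3 carries 3 σ bonds, plus one π bond, giving a steric number of 3, so it is sp2.
C4 is sp3: 4 σ bonds, 4 electron-density regions.
C5: 3 σ bonds, plus one π bond — 3 electron domains, sp2.
C6 has 2 σ bonds, plus two π bonds: steric number 2 → sp.
C7 (3 σ bonds, plus one π bond) has steric number 3: sp2.

C1 sp2, C2 sp, C3 sp2, C4 sp3, C5 sp2, C6 sp, C7 sp2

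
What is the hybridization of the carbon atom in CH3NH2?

The carbon atom: 4 σ bonds — 4 electron domains, sp3.

sp^3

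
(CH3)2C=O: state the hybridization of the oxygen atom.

sp²

One σ bond + two lone pairs = steric number 3 → sp2.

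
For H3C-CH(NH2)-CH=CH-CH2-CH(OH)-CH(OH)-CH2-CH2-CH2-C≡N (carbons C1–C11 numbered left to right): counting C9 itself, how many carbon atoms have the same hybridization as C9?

C9 is sp3 (only σ bonds).
C1: sp3 ✓
C2: sp3 ✓
C3: sp2
C4: sp2
C5: sp3 ✓
C6: sp3 ✓
C7: sp3 ✓
C8: sp3 ✓
C9: sp3 ✓
C10: sp3 ✓
C11: sp
8 carbons are sp3.

8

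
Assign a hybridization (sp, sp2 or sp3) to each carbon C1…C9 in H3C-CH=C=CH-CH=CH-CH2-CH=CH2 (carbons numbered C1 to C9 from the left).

C1 carries 4 σ bonds, giving a steric number of 4, so it is sp3.
C2 — 3 σ bonds, plus one π bond. Steric number 3, so sp2.
C3 (2 σ bonds, plus two π bonds) has steric number 2: sp.
C4: 3 σ bonds, plus one π bond; 3 regions of electron density → sp2.
C5: 3 σ bonds, plus one π bond; 3 regions of electron density → sp2.
C6 has 3 σ bonds, plus one π bond: steric number 3 → sp2.
C7: 4 σ bonds — 4 electron domains, sp3.
C8: 3 σ bonds, plus one π bond; 3 regions of electron density → sp2.
C9: 3 σ bonds, plus one π bond; 3 regions of electron density → sp2.

C1 sp3, C2 sp2, C3 sp, C4 sp2, C5 sp2, C6 sp2, C7 sp3, C8 sp2, C9 sp2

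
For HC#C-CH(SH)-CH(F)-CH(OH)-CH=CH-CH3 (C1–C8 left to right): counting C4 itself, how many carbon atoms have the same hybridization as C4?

C4 is sp3 (only σ bonds).
C1: sp
C2: sp
C3: sp3 ✓
C4: sp3 ✓
C5: sp3 ✓
C6: sp2
C7: sp2
C8: sp3 ✓
4 carbons are sp3.

4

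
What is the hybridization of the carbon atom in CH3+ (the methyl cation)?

sp^2

Three σ bonds to H, empty p orbital → sp2, trigonal planar.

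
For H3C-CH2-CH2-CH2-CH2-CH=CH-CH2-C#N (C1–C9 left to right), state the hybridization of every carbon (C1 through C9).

C1 has 4 σ bonds: steric number 4 → sp3.
C2 (4 σ bonds) has steric number 4: sp3.
C3 — 4 σ bonds. Steric number 4, so sp3.
C4 has 4 σ bonds: steric number 4 → sp3.
C5 has 4 σ bonds: steric number 4 → sp3.
C6 is sp2: 3 σ bonds, plus one π bond, 3 electron-density regions.
C7 — 3 σ bonds, plus one π bond. Steric number 3, so sp2.
C8 — 4 σ bonds. Steric number 4, so sp3.
C9: 2 σ bonds, plus two π bonds; 2 regions of electron density → sp.

C1 sp3, C2 sp3, C3 sp3, C4 sp3, C5 sp3, C6 sp2, C7 sp2, C8 sp3, C9 sp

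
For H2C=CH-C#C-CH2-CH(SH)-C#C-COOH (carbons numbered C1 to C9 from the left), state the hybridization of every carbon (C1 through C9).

C1 — 3 σ bonds, plus one π bond. Steric number 3, so sp2.
C2 (3 σ bonds, plus one π bond) has steric number 3: sp2.
C3 — 2 σ bonds, plus two π bonds. Steric number 2, so sp.
C4: 2 σ bonds, plus two π bonds — 2 electron domains, sp.
C5 (4 σ bonds) has steric number 4: sp3.
C6 carries 4 σ bonds, giving a steric number of 4, so it is sp3.
C7 — 2 σ bonds, plus two π bonds. Steric number 2, so sp.
C8 has 2 σ bonds, plus two π bonds: steric number 2 → sp.
C9 (3 σ bonds, plus one π bond) has steric number 3: sp2.

C1 sp2, C2 sp2, C3 sp, C4 sp, C5 sp3, C6 sp3, C7 sp, C8 sp, C9 sp2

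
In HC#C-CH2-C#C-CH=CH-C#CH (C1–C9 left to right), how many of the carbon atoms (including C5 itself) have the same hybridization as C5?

6

C5 is sp (two π bonds).
C1: sp ✓
C2: sp ✓
C3: sp3
C4: sp ✓
C5: sp ✓
C6: sp2
C7: sp2
C8: sp ✓
C9: sp ✓
6 carbons are sp.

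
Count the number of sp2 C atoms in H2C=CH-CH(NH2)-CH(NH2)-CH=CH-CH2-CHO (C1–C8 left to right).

C1: sp2 ✓
C2: sp2 ✓
C3: sp3
C4: sp3
C5: sp2 ✓
C6: sp2 ✓
C7: sp3
C8: sp2 ✓
C1, C2, C5, C6, C8 → 5 sp2 carbons.

5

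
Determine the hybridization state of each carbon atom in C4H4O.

Each carbon atom — 3 σ bonds, plus one π bond. Steric number 3, so sp2.

sp²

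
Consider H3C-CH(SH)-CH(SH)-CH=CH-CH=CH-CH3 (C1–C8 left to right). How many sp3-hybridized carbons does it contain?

4

C1: sp3 ✓
C2: sp3 ✓
C3: sp3 ✓
C4: sp2
C5: sp2
C6: sp2
C7: sp2
C8: sp3 ✓
C1, C2, C3, C8 → 4 sp3 carbons.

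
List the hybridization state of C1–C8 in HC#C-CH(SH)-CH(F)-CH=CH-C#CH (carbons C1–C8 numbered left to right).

C1 sp, C2 sp, C3 sp3, C4 sp3, C5 sp2, C6 sp2, C7 sp, C8 sp

C1: 2 σ bonds, plus two π bonds; 2 regions of electron density → sp.
C2: 2 σ bonds, plus two π bonds; 2 regions of electron density → sp.
C3: 4 σ bonds; 4 regions of electron density → sp3.
C4: 4 σ bonds — 4 electron domains, sp3.
C5 carries 3 σ bonds, plus one π bond, giving a steric number of 3, so it is sp2.
C6: 3 σ bonds, plus one π bond; 3 regions of electron density → sp2.
C7 (2 σ bonds, plus two π bonds) has steric number 2: sp.
C8: 2 σ bonds, plus two π bonds; 2 regions of electron density → sp.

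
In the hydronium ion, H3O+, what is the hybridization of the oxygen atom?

Three σ bonds + one lone pair = steric number 4 → sp3.

sp3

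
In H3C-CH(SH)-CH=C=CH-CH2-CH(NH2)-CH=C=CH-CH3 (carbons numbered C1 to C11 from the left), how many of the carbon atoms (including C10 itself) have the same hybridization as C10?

C10 is sp2 (one π bond).
C1: sp3
C2: sp3
C3: sp2 ✓
C4: sp
C5: sp2 ✓
C6: sp3
C7: sp3
C8: sp2 ✓
C9: sp
C10: sp2 ✓
C11: sp3
4 carbons are sp2.

4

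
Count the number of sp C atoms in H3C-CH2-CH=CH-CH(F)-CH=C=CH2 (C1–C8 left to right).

C1: sp3
C2: sp3
C3: sp2
C4: sp2
C5: sp3
C6: sp2
C7: sp ✓
C8: sp2
C7 → 1 sp carbon.

1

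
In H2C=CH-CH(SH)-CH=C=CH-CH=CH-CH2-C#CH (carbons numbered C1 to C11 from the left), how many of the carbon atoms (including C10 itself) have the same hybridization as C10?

3

C10 is sp (two π bonds).
C1: sp2
C2: sp2
C3: sp3
C4: sp2
C5: sp ✓
C6: sp2
C7: sp2
C8: sp2
C9: sp3
C10: sp ✓
C11: sp ✓
3 carbons are sp.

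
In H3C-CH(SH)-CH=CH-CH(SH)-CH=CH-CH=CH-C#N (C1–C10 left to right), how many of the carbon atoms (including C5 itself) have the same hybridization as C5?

3

C5 is sp3 (only σ bonds).
C1: sp3 ✓
C2: sp3 ✓
C3: sp2
C4: sp2
C5: sp3 ✓
C6: sp2
C7: sp2
C8: sp2
C9: sp2
C10: sp
3 carbons are sp3.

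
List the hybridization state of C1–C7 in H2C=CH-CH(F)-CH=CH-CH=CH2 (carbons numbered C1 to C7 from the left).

C1: 3 σ bonds, plus one π bond — 3 electron domains, sp2.
C2: 3 σ bonds, plus one π bond; 3 regions of electron density → sp2.
C3: 4 σ bonds — 4 electron domains, sp3.
C4 carries 3 σ bonds, plus one π bond, giving a steric number of 3, so it is sp2.
C5: 3 σ bonds, plus one π bond; 3 regions of electron density → sp2.
C6: 3 σ bonds, plus one π bond; 3 regions of electron density → sp2.
C7 (3 σ bonds, plus one π bond) has steric number 3: sp2.

C1 sp2, C2 sp2, C3 sp3, C4 sp2, C5 sp2, C6 sp2, C7 sp2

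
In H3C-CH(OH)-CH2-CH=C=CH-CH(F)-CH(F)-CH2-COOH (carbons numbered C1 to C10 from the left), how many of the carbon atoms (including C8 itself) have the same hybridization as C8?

C8 is sp3 (only σ bonds).
C1: sp3 ✓
C2: sp3 ✓
C3: sp3 ✓
C4: sp2
C5: sp
C6: sp2
C7: sp3 ✓
C8: sp3 ✓
C9: sp3 ✓
C10: sp2
6 carbons are sp3.

6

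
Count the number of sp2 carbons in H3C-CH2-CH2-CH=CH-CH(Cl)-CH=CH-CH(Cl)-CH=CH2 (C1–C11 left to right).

C1: sp3
C2: sp3
C3: sp3
C4: sp2 ✓
C5: sp2 ✓
C6: sp3
C7: sp2 ✓
C8: sp2 ✓
C9: sp3
C10: sp2 ✓
C11: sp2 ✓
C4, C5, C7, C8, C10, C11 → 6 sp2 carbons.

6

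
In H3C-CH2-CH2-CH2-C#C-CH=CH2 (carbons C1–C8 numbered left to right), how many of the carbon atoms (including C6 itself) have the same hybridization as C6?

C6 is sp (two π bonds).
C1: sp3
C2: sp3
C3: sp3
C4: sp3
C5: sp ✓
C6: sp ✓
C7: sp2
C8: sp2
2 carbons are sp.

2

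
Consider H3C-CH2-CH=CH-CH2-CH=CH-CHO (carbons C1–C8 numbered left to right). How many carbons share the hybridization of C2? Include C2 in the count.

3

C2 is sp3 (only σ bonds).
C1: sp3 ✓
C2: sp3 ✓
C3: sp2
C4: sp2
C5: sp3 ✓
C6: sp2
C7: sp2
C8: sp2
3 carbons are sp3.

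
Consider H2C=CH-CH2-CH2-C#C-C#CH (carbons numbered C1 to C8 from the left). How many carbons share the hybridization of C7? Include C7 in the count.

4

C7 is sp (two π bonds).
C1: sp2
C2: sp2
C3: sp3
C4: sp3
C5: sp ✓
C6: sp ✓
C7: sp ✓
C8: sp ✓
4 carbons are sp.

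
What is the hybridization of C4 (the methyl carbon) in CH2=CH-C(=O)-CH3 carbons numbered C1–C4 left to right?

sp3

C4 (the methyl carbon) carries 4 σ bonds, giving a steric number of 4, so it is sp3.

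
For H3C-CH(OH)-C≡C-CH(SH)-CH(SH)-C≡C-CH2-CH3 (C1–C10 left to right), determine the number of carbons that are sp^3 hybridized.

C1: sp3 ✓
C2: sp3 ✓
C3: sp
C4: sp
C5: sp3 ✓
C6: sp3 ✓
C7: sp
C8: sp
C9: sp3 ✓
C10: sp3 ✓
C1, C2, C5, C6, C9, C10 → 6 sp3 carbons.

6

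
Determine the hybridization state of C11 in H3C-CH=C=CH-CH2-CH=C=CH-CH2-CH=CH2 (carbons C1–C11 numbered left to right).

C11 has 3 σ bonds, plus one π bond: steric number 3 → sp2.

sp²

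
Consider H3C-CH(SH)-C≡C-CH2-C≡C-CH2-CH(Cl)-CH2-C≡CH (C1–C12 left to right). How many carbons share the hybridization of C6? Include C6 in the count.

C6 is sp (two π bonds).
C1: sp3
C2: sp3
C3: sp ✓
C4: sp ✓
C5: sp3
C6: sp ✓
C7: sp ✓
C8: sp3
C9: sp3
C10: sp3
C11: sp ✓
C12: sp ✓
6 carbons are sp.

6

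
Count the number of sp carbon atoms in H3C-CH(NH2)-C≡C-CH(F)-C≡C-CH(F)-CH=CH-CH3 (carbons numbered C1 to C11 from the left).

C1: sp3
C2: sp3
C3: sp ✓
C4: sp ✓
C5: sp3
C6: sp ✓
C7: sp ✓
C8: sp3
C9: sp2
C10: sp2
C11: sp3
C3, C4, C6, C7 → 4 sp carbons.

4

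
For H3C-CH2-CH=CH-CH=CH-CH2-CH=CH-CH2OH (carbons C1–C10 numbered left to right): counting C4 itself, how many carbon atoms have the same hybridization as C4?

C4 is sp2 (one π bond).
C1: sp3
C2: sp3
C3: sp2 ✓
C4: sp2 ✓
C5: sp2 ✓
C6: sp2 ✓
C7: sp3
C8: sp2 ✓
C9: sp2 ✓
C10: sp3
6 carbons are sp2.

6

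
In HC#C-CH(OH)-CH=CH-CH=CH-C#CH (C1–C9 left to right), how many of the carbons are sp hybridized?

C1: sp ✓
C2: sp ✓
C3: sp3
C4: sp2
C5: sp2
C6: sp2
C7: sp2
C8: sp ✓
C9: sp ✓
C1, C2, C8, C9 → 4 sp carbons.

4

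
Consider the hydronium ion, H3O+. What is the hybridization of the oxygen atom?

Three σ bonds + one lone pair = steric number 4 → sp3.

sp³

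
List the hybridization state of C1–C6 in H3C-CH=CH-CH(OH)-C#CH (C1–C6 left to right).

C1 sp3, C2 sp2, C3 sp2, C4 sp3, C5 sp, C6 sp

C1 has 4 σ bonds: steric number 4 → sp3.
C2 carries 3 σ bonds, plus one π bond, giving a steric number of 3, so it is sp2.
C3 (3 σ bonds, plus one π bond) has steric number 3: sp2.
C4 (4 σ bonds) has steric number 4: sp3.
C5 is sp: 2 σ bonds, plus two π bonds, 2 electron-density regions.
C6: 2 σ bonds, plus two π bonds — 2 electron domains, sp.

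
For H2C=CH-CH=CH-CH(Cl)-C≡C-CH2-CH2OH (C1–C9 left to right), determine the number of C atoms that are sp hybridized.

2

C1: sp2
C2: sp2
C3: sp2
C4: sp2
C5: sp3
C6: sp ✓
C7: sp ✓
C8: sp3
C9: sp3
C6, C7 → 2 sp carbons.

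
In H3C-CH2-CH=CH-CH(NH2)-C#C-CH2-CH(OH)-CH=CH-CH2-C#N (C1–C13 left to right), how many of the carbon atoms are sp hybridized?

3

C1: sp3
C2: sp3
C3: sp2
C4: sp2
C5: sp3
C6: sp ✓
C7: sp ✓
C8: sp3
C9: sp3
C10: sp2
C11: sp2
C12: sp3
C13: sp ✓
C6, C7, C13 → 3 sp carbons.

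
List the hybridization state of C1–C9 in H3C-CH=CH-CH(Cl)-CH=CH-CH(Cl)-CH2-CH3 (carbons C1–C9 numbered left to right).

C1 sp3, C2 sp2, C3 sp2, C4 sp3, C5 sp2, C6 sp2, C7 sp3, C8 sp3, C9 sp3

C1 — 4 σ bonds. Steric number 4, so sp3.
C2 (3 σ bonds, plus one π bond) has steric number 3: sp2.
C3 (3 σ bonds, plus one π bond) has steric number 3: sp2.
C4 — 4 σ bonds. Steric number 4, so sp3.
C5 — 3 σ bonds, plus one π bond. Steric number 3, so sp2.
C6 — 3 σ bonds, plus one π bond. Steric number 3, so sp2.
C7: 4 σ bonds; 4 regions of electron density → sp3.
C8 has 4 σ bonds: steric number 4 → sp3.
C9: 4 σ bonds — 4 electron domains, sp3.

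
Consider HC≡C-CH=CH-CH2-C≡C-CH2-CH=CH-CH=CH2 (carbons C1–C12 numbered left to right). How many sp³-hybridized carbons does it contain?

2

C1: sp
C2: sp
C3: sp2
C4: sp2
C5: sp3 ✓
C6: sp
C7: sp
C8: sp3 ✓
C9: sp2
C10: sp2
C11: sp2
C12: sp2
C5, C8 → 2 sp3 carbons.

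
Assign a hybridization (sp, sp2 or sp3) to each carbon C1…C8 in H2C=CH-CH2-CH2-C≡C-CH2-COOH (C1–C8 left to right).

C1 is sp2: 3 σ bonds, plus one π bond, 3 electron-density regions.
C2: 3 σ bonds, plus one π bond; 3 regions of electron density → sp2.
C3: 4 σ bonds — 4 electron domains, sp3.
C4: 4 σ bonds — 4 electron domains, sp3.
C5: 2 σ bonds, plus two π bonds — 2 electron domains, sp.
C6 (2 σ bonds, plus two π bonds) has steric number 2: sp.
C7: 4 σ bonds — 4 electron domains, sp3.
C8: 3 σ bonds, plus one π bond; 3 regions of electron density → sp2.

C1 sp2, C2 sp2, C3 sp3, C4 sp3, C5 sp, C6 sp, C7 sp3, C8 sp2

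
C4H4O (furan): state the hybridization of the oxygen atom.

sp²

One O lone pair is in the aromatic π system (p orbital), the other is in an sp2 hybrid in the ring plane; O has two σ bonds + one in-plane lone pair → sp2.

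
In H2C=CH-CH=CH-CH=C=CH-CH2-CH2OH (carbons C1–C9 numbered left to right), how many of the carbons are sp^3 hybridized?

2

C1: sp2
C2: sp2
C3: sp2
C4: sp2
C5: sp2
C6: sp
C7: sp2
C8: sp3 ✓
C9: sp3 ✓
C8, C9 → 2 sp3 carbons.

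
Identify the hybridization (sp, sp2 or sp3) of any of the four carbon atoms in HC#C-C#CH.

Every carbon is part of a C≡C triple bond: two σ regions → sp.

sp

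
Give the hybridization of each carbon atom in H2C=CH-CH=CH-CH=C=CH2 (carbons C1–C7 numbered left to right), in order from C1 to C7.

C1 sp2, C2 sp2, C3 sp2, C4 sp2, C5 sp2, C6 sp, C7 sp2

C1: 3 σ bonds, plus one π bond; 3 regions of electron density → sp2.
C2 is sp2: 3 σ bonds, plus one π bond, 3 electron-density regions.
C3 is sp2: 3 σ bonds, plus one π bond, 3 electron-density regions.
C4 has 3 σ bonds, plus one π bond: steric number 3 → sp2.
C5: 3 σ bonds, plus one π bond; 3 regions of electron density → sp2.
C6 has 2 σ bonds, plus two π bonds: steric number 2 → sp.
C7: 3 σ bonds, plus one π bond — 3 electron domains, sp2.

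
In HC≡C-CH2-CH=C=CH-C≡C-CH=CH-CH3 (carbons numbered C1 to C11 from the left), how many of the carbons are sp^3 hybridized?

2

C1: sp
C2: sp
C3: sp3 ✓
C4: sp2
C5: sp
C6: sp2
C7: sp
C8: sp
C9: sp2
C10: sp2
C11: sp3 ✓
C3, C11 → 2 sp3 carbons.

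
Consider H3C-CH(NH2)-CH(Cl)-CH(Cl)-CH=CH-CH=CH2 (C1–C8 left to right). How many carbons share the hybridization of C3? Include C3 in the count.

4

C3 is sp3 (only σ bonds).
C1: sp3 ✓
C2: sp3 ✓
C3: sp3 ✓
C4: sp3 ✓
C5: sp2
C6: sp2
C7: sp2
C8: sp2
4 carbons are sp3.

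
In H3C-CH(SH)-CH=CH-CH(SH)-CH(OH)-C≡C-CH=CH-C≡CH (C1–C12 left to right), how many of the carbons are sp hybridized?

C1: sp3
C2: sp3
C3: sp2
C4: sp2
C5: sp3
C6: sp3
C7: sp ✓
C8: sp ✓
C9: sp2
C10: sp2
C11: sp ✓
C12: sp ✓
C7, C8, C11, C12 → 4 sp carbons.

4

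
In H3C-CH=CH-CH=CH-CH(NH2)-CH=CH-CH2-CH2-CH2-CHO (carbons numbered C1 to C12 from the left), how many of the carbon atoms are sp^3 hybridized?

C1: sp3 ✓
C2: sp2
C3: sp2
C4: sp2
C5: sp2
C6: sp3 ✓
C7: sp2
C8: sp2
C9: sp3 ✓
C10: sp3 ✓
C11: sp3 ✓
C12: sp2
C1, C6, C9, C10, C11 → 5 sp3 carbons.

5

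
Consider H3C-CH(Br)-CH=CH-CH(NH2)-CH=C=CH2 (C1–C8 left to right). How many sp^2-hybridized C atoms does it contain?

4

C1: sp3
C2: sp3
C3: sp2 ✓
C4: sp2 ✓
C5: sp3
C6: sp2 ✓
C7: sp
C8: sp2 ✓
C3, C4, C6, C8 → 4 sp2 carbons.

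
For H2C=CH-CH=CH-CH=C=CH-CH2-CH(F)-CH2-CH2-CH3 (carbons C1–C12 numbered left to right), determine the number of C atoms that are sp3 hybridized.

C1: sp2
C2: sp2
C3: sp2
C4: sp2
C5: sp2
C6: sp
C7: sp2
C8: sp3 ✓
C9: sp3 ✓
C10: sp3 ✓
C11: sp3 ✓
C12: sp3 ✓
C8, C9, C10, C11, C12 → 5 sp3 carbons.

5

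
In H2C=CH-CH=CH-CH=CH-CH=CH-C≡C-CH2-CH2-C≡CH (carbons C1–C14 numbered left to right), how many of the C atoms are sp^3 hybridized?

2

C1: sp2
C2: sp2
C3: sp2
C4: sp2
C5: sp2
C6: sp2
C7: sp2
C8: sp2
C9: sp
C10: sp
C11: sp3 ✓
C12: sp3 ✓
C13: sp
C14: sp
C11, C12 → 2 sp3 carbons.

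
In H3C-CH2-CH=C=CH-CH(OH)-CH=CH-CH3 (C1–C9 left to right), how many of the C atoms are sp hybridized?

C1: sp3
C2: sp3
C3: sp2
C4: sp ✓
C5: sp2
C6: sp3
C7: sp2
C8: sp2
C9: sp3
C4 → 1 sp carbon.

1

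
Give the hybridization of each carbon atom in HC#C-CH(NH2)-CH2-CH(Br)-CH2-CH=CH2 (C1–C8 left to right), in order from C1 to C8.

C1 sp, C2 sp, C3 sp3, C4 sp3, C5 sp3, C6 sp3, C7 sp2, C8 sp2

C1: 2 σ bonds, plus two π bonds; 2 regions of electron density → sp.
C2: 2 σ bonds, plus two π bonds — 2 electron domains, sp.
C3 carries 4 σ bonds, giving a steric number of 4, so it is sp3.
C4 has 4 σ bonds: steric number 4 → sp3.
C5 (4 σ bonds) has steric number 4: sp3.
C6: 4 σ bonds — 4 electron domains, sp3.
C7 — 3 σ bonds, plus one π bond. Steric number 3, so sp2.
C8 — 3 σ bonds, plus one π bond. Steric number 3, so sp2.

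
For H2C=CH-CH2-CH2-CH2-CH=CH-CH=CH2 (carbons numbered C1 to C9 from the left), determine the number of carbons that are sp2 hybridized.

6

C1: sp2 ✓
C2: sp2 ✓
C3: sp3
C4: sp3
C5: sp3
C6: sp2 ✓
C7: sp2 ✓
C8: sp2 ✓
C9: sp2 ✓
C1, C2, C6, C7, C8, C9 → 6 sp2 carbons.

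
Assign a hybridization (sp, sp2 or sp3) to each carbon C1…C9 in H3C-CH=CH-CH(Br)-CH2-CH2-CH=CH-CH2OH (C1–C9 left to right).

C1 sp3, C2 sp2, C3 sp2, C4 sp3, C5 sp3, C6 sp3, C7 sp2, C8 sp2, C9 sp3

C1 carries 4 σ bonds, giving a steric number of 4, so it is sp3.
C2 has 3 σ bonds, plus one π bond: steric number 3 → sp2.
C3 has 3 σ bonds, plus one π bond: steric number 3 → sp2.
C4: 4 σ bonds; 4 regions of electron density → sp3.
C5 is sp3: 4 σ bonds, 4 electron-density regions.
C6: 4 σ bonds; 4 regions of electron density → sp3.
C7: 3 σ bonds, plus one π bond — 3 electron domains, sp2.
C8 — 3 σ bonds, plus one π bond. Steric number 3, so sp2.
C9 has 4 σ bonds: steric number 4 → sp3.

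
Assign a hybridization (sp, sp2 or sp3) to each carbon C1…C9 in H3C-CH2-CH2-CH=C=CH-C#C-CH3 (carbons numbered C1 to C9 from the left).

C1 — 4 σ bonds. Steric number 4, so sp3.
C2: 4 σ bonds — 4 electron domains, sp3.
C3: 4 σ bonds — 4 electron domains, sp3.
C4 is sp2: 3 σ bonds, plus one π bond, 3 electron-density regions.
C5 carries 2 σ bonds, plus two π bonds, giving a steric number of 2, so it is sp.
C6: 3 σ bonds, plus one π bond — 3 electron domains, sp2.
C7: 2 σ bonds, plus two π bonds; 2 regions of electron density → sp.
C8 has 2 σ bonds, plus two π bonds: steric number 2 → sp.
C9: 4 σ bonds — 4 electron domains, sp3.

C1 sp3, C2 sp3, C3 sp3, C4 sp2, C5 sp, C6 sp2, C7 sp, C8 sp, C9 sp3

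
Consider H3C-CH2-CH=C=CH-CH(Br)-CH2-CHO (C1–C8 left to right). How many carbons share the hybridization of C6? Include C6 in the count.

C6 is sp3 (only σ bonds).
C1: sp3 ✓
C2: sp3 ✓
C3: sp2
C4: sp
C5: sp2
C6: sp3 ✓
C7: sp3 ✓
C8: sp2
4 carbons are sp3.

4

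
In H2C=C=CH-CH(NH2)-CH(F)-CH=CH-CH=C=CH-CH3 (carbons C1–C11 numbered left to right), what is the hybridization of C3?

C3 has 3 σ bonds, plus one π bond: steric number 3 → sp2.

sp2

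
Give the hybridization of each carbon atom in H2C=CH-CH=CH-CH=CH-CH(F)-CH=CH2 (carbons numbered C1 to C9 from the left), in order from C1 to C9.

C1 sp2, C2 sp2, C3 sp2, C4 sp2, C5 sp2, C6 sp2, C7 sp3, C8 sp2, C9 sp2

C1 — 3 σ bonds, plus one π bond. Steric number 3, so sp2.
C2 is sp2: 3 σ bonds, plus one π bond, 3 electron-density regions.
C3: 3 σ bonds, plus one π bond; 3 regions of electron density → sp2.
C4 has 3 σ bonds, plus one π bond: steric number 3 → sp2.
C5 — 3 σ bonds, plus one π bond. Steric number 3, so sp2.
C6 (3 σ bonds, plus one π bond) has steric number 3: sp2.
C7 (4 σ bonds) has steric number 4: sp3.
C8 (3 σ bonds, plus one π bond) has steric number 3: sp2.
C9 is sp2: 3 σ bonds, plus one π bond, 3 electron-density regions.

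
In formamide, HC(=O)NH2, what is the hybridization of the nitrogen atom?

sp2

Amide resonance delocalises the N lone pair; N is planar sp2.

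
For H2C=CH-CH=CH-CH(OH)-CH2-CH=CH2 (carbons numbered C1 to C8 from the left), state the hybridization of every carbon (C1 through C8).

C1 (3 σ bonds, plus one π bond) has steric number 3: sp2.
C2 is sp2: 3 σ bonds, plus one π bond, 3 electron-density regions.
C3 has 3 σ bonds, plus one π bond: steric number 3 → sp2.
C4 has 3 σ bonds, plus one π bond: steric number 3 → sp2.
C5 is sp3: 4 σ bonds, 4 electron-density regions.
C6: 4 σ bonds; 4 regions of electron density → sp3.
C7 is sp2: 3 σ bonds, plus one π bond, 3 electron-density regions.
C8 carries 3 σ bonds, plus one π bond, giving a steric number of 3, so it is sp2.

C1 sp2, C2 sp2, C3 sp2, C4 sp2, C5 sp3, C6 sp3, C7 sp2, C8 sp2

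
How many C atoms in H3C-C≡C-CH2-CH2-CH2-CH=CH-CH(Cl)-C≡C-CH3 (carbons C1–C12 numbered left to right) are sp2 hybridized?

C1: sp3
C2: sp
C3: sp
C4: sp3
C5: sp3
C6: sp3
C7: sp2 ✓
C8: sp2 ✓
C9: sp3
C10: sp
C11: sp
C12: sp3
C7, C8 → 2 sp2 carbons.

2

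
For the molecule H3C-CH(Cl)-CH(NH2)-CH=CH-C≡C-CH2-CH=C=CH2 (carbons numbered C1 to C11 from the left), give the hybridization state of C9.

C9: 3 σ bonds, plus one π bond; 3 regions of electron density → sp2.

sp²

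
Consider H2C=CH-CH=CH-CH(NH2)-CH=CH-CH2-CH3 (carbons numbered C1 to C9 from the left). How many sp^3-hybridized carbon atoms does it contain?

3

C1: sp2
C2: sp2
C3: sp2
C4: sp2
C5: sp3 ✓
C6: sp2
C7: sp2
C8: sp3 ✓
C9: sp3 ✓
C5, C8, C9 → 3 sp3 carbons.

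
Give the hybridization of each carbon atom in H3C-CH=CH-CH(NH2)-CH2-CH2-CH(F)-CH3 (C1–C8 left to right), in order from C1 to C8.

C1: 4 σ bonds; 4 regions of electron density → sp3.
C2 (3 σ bonds, plus one π bond) has steric number 3: sp2.
C3 is sp2: 3 σ bonds, plus one π bond, 3 electron-density regions.
C4 carries 4 σ bonds, giving a steric number of 4, so it is sp3.
C5 (4 σ bonds) has steric number 4: sp3.
C6 has 4 σ bonds: steric number 4 → sp3.
C7: 4 σ bonds; 4 regions of electron density → sp3.
C8 carries 4 σ bonds, giving a steric number of 4, so it is sp3.

C1 sp3, C2 sp2, C3 sp2, C4 sp3, C5 sp3, C6 sp3, C7 sp3, C8 sp3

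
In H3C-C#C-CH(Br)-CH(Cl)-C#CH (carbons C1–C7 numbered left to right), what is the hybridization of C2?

C2: 2 σ bonds, plus two π bonds; 2 regions of electron density → sp.

sp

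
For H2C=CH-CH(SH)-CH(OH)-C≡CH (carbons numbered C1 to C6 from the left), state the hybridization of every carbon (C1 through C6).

C1 sp2, C2 sp2, C3 sp3, C4 sp3, C5 sp, C6 sp

C1: 3 σ bonds, plus one π bond — 3 electron domains, sp2.
C2 has 3 σ bonds, plus one π bond: steric number 3 → sp2.
C3 — 4 σ bonds. Steric number 4, so sp3.
C4 carries 4 σ bonds, giving a steric number of 4, so it is sp3.
C5 — 2 σ bonds, plus two π bonds. Steric number 2, so sp.
C6 is sp: 2 σ bonds, plus two π bonds, 2 electron-density regions.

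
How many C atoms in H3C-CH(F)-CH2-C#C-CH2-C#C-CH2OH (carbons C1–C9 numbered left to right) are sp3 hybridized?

5

C1: sp3 ✓
C2: sp3 ✓
C3: sp3 ✓
C4: sp
C5: sp
C6: sp3 ✓
C7: sp
C8: sp
C9: sp3 ✓
C1, C2, C3, C6, C9 → 5 sp3 carbons.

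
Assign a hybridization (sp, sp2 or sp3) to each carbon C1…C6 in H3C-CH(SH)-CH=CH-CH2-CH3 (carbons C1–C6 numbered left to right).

C1 sp3, C2 sp3, C3 sp2, C4 sp2, C5 sp3, C6 sp3

C1: 4 σ bonds — 4 electron domains, sp3.
C2: 4 σ bonds — 4 electron domains, sp3.
C3 (3 σ bonds, plus one π bond) has steric number 3: sp2.
C4 carries 3 σ bonds, plus one π bond, giving a steric number of 3, so it is sp2.
C5 has 4 σ bonds: steric number 4 → sp3.
C6: 4 σ bonds; 4 regions of electron density → sp3.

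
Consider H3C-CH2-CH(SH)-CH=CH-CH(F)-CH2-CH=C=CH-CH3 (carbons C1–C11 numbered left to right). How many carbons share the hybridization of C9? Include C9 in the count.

C9 is sp (two π bonds).
C1: sp3
C2: sp3
C3: sp3
C4: sp2
C5: sp2
C6: sp3
C7: sp3
C8: sp2
C9: sp ✓
C10: sp2
C11: sp3
1 carbon is sp.

1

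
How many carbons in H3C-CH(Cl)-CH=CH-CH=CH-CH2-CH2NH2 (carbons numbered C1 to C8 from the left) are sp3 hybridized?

C1: sp3 ✓
C2: sp3 ✓
C3: sp2
C4: sp2
C5: sp2
C6: sp2
C7: sp3 ✓
C8: sp3 ✓
C1, C2, C7, C8 → 4 sp3 carbons.

4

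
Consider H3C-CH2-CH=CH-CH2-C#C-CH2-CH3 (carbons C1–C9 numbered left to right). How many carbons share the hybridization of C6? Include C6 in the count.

C6 is sp (two π bonds).
C1: sp3
C2: sp3
C3: sp2
C4: sp2
C5: sp3
C6: sp ✓
C7: sp ✓
C8: sp3
C9: sp3
2 carbons are sp.

2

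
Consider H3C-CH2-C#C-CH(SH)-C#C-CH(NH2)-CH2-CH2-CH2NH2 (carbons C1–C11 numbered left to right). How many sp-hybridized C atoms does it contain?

4

C1: sp3
C2: sp3
C3: sp ✓
C4: sp ✓
C5: sp3
C6: sp ✓
C7: sp ✓
C8: sp3
C9: sp3
C10: sp3
C11: sp3
C3, C4, C6, C7 → 4 sp carbons.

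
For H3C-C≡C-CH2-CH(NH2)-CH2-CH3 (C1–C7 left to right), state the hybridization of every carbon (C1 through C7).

C1 has 4 σ bonds: steric number 4 → sp3.
C2 (2 σ bonds, plus two π bonds) has steric number 2: sp.
C3 carries 2 σ bonds, plus two π bonds, giving a steric number of 2, so it is sp.
C4 has 4 σ bonds: steric number 4 → sp3.
C5: 4 σ bonds — 4 electron domains, sp3.
C6: 4 σ bonds — 4 electron domains, sp3.
C7 (4 σ bonds) has steric number 4: sp3.

C1 sp3, C2 sp, C3 sp, C4 sp3, C5 sp3, C6 sp3, C7 sp3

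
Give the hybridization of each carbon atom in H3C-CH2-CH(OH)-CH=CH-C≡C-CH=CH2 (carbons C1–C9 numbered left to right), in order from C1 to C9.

C1 sp3, C2 sp3, C3 sp3, C4 sp2, C5 sp2, C6 sp, C7 sp, C8 sp2, C9 sp2

C1: 4 σ bonds; 4 regions of electron density → sp3.
C2 — 4 σ bonds. Steric number 4, so sp3.
C3 — 4 σ bonds. Steric number 4, so sp3.
C4 — 3 σ bonds, plus one π bond. Steric number 3, so sp2.
C5 — 3 σ bonds, plus one π bond. Steric number 3, so sp2.
C6 has 2 σ bonds, plus two π bonds: steric number 2 → sp.
C7 (2 σ bonds, plus two π bonds) has steric number 2: sp.
C8 carries 3 σ bonds, plus one π bond, giving a steric number of 3, so it is sp2.
C9 (3 σ bonds, plus one π bond) has steric number 3: sp2.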